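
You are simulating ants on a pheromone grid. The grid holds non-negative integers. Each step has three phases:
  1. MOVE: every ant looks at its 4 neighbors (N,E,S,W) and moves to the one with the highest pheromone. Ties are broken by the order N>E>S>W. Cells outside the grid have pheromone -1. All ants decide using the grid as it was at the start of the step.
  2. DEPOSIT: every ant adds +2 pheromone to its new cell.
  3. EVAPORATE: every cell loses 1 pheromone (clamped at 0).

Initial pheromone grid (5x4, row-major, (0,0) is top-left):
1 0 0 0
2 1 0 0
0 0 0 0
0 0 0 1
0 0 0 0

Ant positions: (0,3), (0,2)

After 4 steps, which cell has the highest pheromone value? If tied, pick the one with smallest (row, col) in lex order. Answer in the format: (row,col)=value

Step 1: ant0:(0,3)->S->(1,3) | ant1:(0,2)->E->(0,3)
  grid max=1 at (0,3)
Step 2: ant0:(1,3)->N->(0,3) | ant1:(0,3)->S->(1,3)
  grid max=2 at (0,3)
Step 3: ant0:(0,3)->S->(1,3) | ant1:(1,3)->N->(0,3)
  grid max=3 at (0,3)
Step 4: ant0:(1,3)->N->(0,3) | ant1:(0,3)->S->(1,3)
  grid max=4 at (0,3)
Final grid:
  0 0 0 4
  0 0 0 4
  0 0 0 0
  0 0 0 0
  0 0 0 0
Max pheromone 4 at (0,3)

Answer: (0,3)=4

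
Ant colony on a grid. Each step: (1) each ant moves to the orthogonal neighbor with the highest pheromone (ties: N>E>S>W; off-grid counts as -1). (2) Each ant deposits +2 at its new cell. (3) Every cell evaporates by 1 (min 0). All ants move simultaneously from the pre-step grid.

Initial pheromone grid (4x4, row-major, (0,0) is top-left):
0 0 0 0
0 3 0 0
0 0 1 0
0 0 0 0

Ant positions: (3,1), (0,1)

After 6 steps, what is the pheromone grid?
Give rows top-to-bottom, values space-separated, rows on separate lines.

After step 1: ants at (2,1),(1,1)
  0 0 0 0
  0 4 0 0
  0 1 0 0
  0 0 0 0
After step 2: ants at (1,1),(2,1)
  0 0 0 0
  0 5 0 0
  0 2 0 0
  0 0 0 0
After step 3: ants at (2,1),(1,1)
  0 0 0 0
  0 6 0 0
  0 3 0 0
  0 0 0 0
After step 4: ants at (1,1),(2,1)
  0 0 0 0
  0 7 0 0
  0 4 0 0
  0 0 0 0
After step 5: ants at (2,1),(1,1)
  0 0 0 0
  0 8 0 0
  0 5 0 0
  0 0 0 0
After step 6: ants at (1,1),(2,1)
  0 0 0 0
  0 9 0 0
  0 6 0 0
  0 0 0 0

0 0 0 0
0 9 0 0
0 6 0 0
0 0 0 0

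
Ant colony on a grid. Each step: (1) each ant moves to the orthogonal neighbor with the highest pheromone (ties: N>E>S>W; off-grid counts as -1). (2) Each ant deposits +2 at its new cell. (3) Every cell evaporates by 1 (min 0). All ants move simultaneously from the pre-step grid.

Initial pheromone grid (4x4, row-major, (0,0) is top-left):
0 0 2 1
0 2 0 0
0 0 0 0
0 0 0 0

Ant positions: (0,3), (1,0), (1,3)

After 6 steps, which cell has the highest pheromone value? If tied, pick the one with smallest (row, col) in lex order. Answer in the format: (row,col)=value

Step 1: ant0:(0,3)->W->(0,2) | ant1:(1,0)->E->(1,1) | ant2:(1,3)->N->(0,3)
  grid max=3 at (0,2)
Step 2: ant0:(0,2)->E->(0,3) | ant1:(1,1)->N->(0,1) | ant2:(0,3)->W->(0,2)
  grid max=4 at (0,2)
Step 3: ant0:(0,3)->W->(0,2) | ant1:(0,1)->E->(0,2) | ant2:(0,2)->E->(0,3)
  grid max=7 at (0,2)
Step 4: ant0:(0,2)->E->(0,3) | ant1:(0,2)->E->(0,3) | ant2:(0,3)->W->(0,2)
  grid max=8 at (0,2)
Step 5: ant0:(0,3)->W->(0,2) | ant1:(0,3)->W->(0,2) | ant2:(0,2)->E->(0,3)
  grid max=11 at (0,2)
Step 6: ant0:(0,2)->E->(0,3) | ant1:(0,2)->E->(0,3) | ant2:(0,3)->W->(0,2)
  grid max=12 at (0,2)
Final grid:
  0 0 12 11
  0 0 0 0
  0 0 0 0
  0 0 0 0
Max pheromone 12 at (0,2)

Answer: (0,2)=12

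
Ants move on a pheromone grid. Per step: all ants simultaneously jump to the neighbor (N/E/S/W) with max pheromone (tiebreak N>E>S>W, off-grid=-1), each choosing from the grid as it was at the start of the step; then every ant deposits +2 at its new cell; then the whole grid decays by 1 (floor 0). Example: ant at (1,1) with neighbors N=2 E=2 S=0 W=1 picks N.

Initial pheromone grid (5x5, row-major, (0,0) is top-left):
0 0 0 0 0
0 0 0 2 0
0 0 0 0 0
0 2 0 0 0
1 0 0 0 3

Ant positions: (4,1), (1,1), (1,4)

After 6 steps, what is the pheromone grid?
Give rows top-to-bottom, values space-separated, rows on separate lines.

After step 1: ants at (3,1),(0,1),(1,3)
  0 1 0 0 0
  0 0 0 3 0
  0 0 0 0 0
  0 3 0 0 0
  0 0 0 0 2
After step 2: ants at (2,1),(0,2),(0,3)
  0 0 1 1 0
  0 0 0 2 0
  0 1 0 0 0
  0 2 0 0 0
  0 0 0 0 1
After step 3: ants at (3,1),(0,3),(1,3)
  0 0 0 2 0
  0 0 0 3 0
  0 0 0 0 0
  0 3 0 0 0
  0 0 0 0 0
After step 4: ants at (2,1),(1,3),(0,3)
  0 0 0 3 0
  0 0 0 4 0
  0 1 0 0 0
  0 2 0 0 0
  0 0 0 0 0
After step 5: ants at (3,1),(0,3),(1,3)
  0 0 0 4 0
  0 0 0 5 0
  0 0 0 0 0
  0 3 0 0 0
  0 0 0 0 0
After step 6: ants at (2,1),(1,3),(0,3)
  0 0 0 5 0
  0 0 0 6 0
  0 1 0 0 0
  0 2 0 0 0
  0 0 0 0 0

0 0 0 5 0
0 0 0 6 0
0 1 0 0 0
0 2 0 0 0
0 0 0 0 0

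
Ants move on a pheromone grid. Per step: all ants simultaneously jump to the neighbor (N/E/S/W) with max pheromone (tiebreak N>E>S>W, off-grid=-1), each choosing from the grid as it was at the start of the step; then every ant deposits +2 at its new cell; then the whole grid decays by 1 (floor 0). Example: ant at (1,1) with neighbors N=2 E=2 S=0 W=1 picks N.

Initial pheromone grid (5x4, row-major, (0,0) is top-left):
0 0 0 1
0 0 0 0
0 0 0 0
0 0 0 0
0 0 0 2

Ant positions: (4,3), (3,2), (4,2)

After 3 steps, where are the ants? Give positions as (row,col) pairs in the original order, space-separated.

Step 1: ant0:(4,3)->N->(3,3) | ant1:(3,2)->N->(2,2) | ant2:(4,2)->E->(4,3)
  grid max=3 at (4,3)
Step 2: ant0:(3,3)->S->(4,3) | ant1:(2,2)->N->(1,2) | ant2:(4,3)->N->(3,3)
  grid max=4 at (4,3)
Step 3: ant0:(4,3)->N->(3,3) | ant1:(1,2)->N->(0,2) | ant2:(3,3)->S->(4,3)
  grid max=5 at (4,3)

(3,3) (0,2) (4,3)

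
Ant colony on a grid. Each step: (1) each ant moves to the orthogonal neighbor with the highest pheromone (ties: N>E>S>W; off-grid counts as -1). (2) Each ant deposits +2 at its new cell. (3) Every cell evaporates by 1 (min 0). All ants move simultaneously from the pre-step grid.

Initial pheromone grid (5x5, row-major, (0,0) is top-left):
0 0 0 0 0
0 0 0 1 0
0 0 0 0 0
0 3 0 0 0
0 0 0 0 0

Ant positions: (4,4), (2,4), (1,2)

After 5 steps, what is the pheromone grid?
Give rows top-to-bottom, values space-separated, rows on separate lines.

After step 1: ants at (3,4),(1,4),(1,3)
  0 0 0 0 0
  0 0 0 2 1
  0 0 0 0 0
  0 2 0 0 1
  0 0 0 0 0
After step 2: ants at (2,4),(1,3),(1,4)
  0 0 0 0 0
  0 0 0 3 2
  0 0 0 0 1
  0 1 0 0 0
  0 0 0 0 0
After step 3: ants at (1,4),(1,4),(1,3)
  0 0 0 0 0
  0 0 0 4 5
  0 0 0 0 0
  0 0 0 0 0
  0 0 0 0 0
After step 4: ants at (1,3),(1,3),(1,4)
  0 0 0 0 0
  0 0 0 7 6
  0 0 0 0 0
  0 0 0 0 0
  0 0 0 0 0
After step 5: ants at (1,4),(1,4),(1,3)
  0 0 0 0 0
  0 0 0 8 9
  0 0 0 0 0
  0 0 0 0 0
  0 0 0 0 0

0 0 0 0 0
0 0 0 8 9
0 0 0 0 0
0 0 0 0 0
0 0 0 0 0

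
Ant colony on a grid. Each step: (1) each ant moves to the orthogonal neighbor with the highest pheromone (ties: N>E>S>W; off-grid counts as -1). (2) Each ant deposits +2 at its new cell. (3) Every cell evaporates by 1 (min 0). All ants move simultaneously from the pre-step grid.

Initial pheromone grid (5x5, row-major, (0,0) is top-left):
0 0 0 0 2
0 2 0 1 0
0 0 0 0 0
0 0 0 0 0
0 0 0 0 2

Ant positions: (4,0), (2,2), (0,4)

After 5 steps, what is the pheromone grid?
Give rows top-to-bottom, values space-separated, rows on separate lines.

After step 1: ants at (3,0),(1,2),(1,4)
  0 0 0 0 1
  0 1 1 0 1
  0 0 0 0 0
  1 0 0 0 0
  0 0 0 0 1
After step 2: ants at (2,0),(1,1),(0,4)
  0 0 0 0 2
  0 2 0 0 0
  1 0 0 0 0
  0 0 0 0 0
  0 0 0 0 0
After step 3: ants at (1,0),(0,1),(1,4)
  0 1 0 0 1
  1 1 0 0 1
  0 0 0 0 0
  0 0 0 0 0
  0 0 0 0 0
After step 4: ants at (1,1),(1,1),(0,4)
  0 0 0 0 2
  0 4 0 0 0
  0 0 0 0 0
  0 0 0 0 0
  0 0 0 0 0
After step 5: ants at (0,1),(0,1),(1,4)
  0 3 0 0 1
  0 3 0 0 1
  0 0 0 0 0
  0 0 0 0 0
  0 0 0 0 0

0 3 0 0 1
0 3 0 0 1
0 0 0 0 0
0 0 0 0 0
0 0 0 0 0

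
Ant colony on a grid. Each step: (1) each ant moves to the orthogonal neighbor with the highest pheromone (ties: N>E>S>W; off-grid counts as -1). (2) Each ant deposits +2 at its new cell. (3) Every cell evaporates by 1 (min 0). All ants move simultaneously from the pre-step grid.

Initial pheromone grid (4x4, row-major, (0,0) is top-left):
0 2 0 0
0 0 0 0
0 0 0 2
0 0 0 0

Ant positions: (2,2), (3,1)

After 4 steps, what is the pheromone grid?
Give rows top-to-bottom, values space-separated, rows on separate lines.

After step 1: ants at (2,3),(2,1)
  0 1 0 0
  0 0 0 0
  0 1 0 3
  0 0 0 0
After step 2: ants at (1,3),(1,1)
  0 0 0 0
  0 1 0 1
  0 0 0 2
  0 0 0 0
After step 3: ants at (2,3),(0,1)
  0 1 0 0
  0 0 0 0
  0 0 0 3
  0 0 0 0
After step 4: ants at (1,3),(0,2)
  0 0 1 0
  0 0 0 1
  0 0 0 2
  0 0 0 0

0 0 1 0
0 0 0 1
0 0 0 2
0 0 0 0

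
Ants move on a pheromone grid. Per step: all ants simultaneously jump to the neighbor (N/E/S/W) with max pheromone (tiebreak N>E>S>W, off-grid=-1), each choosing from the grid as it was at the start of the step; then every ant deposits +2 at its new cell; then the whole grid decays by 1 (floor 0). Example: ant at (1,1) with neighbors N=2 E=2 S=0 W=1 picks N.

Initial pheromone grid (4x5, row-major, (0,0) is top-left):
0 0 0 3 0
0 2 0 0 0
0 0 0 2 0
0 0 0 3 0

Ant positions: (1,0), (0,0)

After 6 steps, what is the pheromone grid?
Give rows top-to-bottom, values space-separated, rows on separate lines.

After step 1: ants at (1,1),(0,1)
  0 1 0 2 0
  0 3 0 0 0
  0 0 0 1 0
  0 0 0 2 0
After step 2: ants at (0,1),(1,1)
  0 2 0 1 0
  0 4 0 0 0
  0 0 0 0 0
  0 0 0 1 0
After step 3: ants at (1,1),(0,1)
  0 3 0 0 0
  0 5 0 0 0
  0 0 0 0 0
  0 0 0 0 0
After step 4: ants at (0,1),(1,1)
  0 4 0 0 0
  0 6 0 0 0
  0 0 0 0 0
  0 0 0 0 0
After step 5: ants at (1,1),(0,1)
  0 5 0 0 0
  0 7 0 0 0
  0 0 0 0 0
  0 0 0 0 0
After step 6: ants at (0,1),(1,1)
  0 6 0 0 0
  0 8 0 0 0
  0 0 0 0 0
  0 0 0 0 0

0 6 0 0 0
0 8 0 0 0
0 0 0 0 0
0 0 0 0 0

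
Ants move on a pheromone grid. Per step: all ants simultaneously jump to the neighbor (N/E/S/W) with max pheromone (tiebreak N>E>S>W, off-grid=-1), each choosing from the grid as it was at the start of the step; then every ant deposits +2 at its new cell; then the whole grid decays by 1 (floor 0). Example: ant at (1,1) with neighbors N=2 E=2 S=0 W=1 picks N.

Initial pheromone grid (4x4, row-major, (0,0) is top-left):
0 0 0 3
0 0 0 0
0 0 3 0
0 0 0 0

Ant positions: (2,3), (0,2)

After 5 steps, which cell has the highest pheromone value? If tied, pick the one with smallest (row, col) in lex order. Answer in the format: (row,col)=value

Answer: (0,3)=4

Derivation:
Step 1: ant0:(2,3)->W->(2,2) | ant1:(0,2)->E->(0,3)
  grid max=4 at (0,3)
Step 2: ant0:(2,2)->N->(1,2) | ant1:(0,3)->S->(1,3)
  grid max=3 at (0,3)
Step 3: ant0:(1,2)->S->(2,2) | ant1:(1,3)->N->(0,3)
  grid max=4 at (0,3)
Step 4: ant0:(2,2)->N->(1,2) | ant1:(0,3)->S->(1,3)
  grid max=3 at (0,3)
Step 5: ant0:(1,2)->S->(2,2) | ant1:(1,3)->N->(0,3)
  grid max=4 at (0,3)
Final grid:
  0 0 0 4
  0 0 0 0
  0 0 4 0
  0 0 0 0
Max pheromone 4 at (0,3)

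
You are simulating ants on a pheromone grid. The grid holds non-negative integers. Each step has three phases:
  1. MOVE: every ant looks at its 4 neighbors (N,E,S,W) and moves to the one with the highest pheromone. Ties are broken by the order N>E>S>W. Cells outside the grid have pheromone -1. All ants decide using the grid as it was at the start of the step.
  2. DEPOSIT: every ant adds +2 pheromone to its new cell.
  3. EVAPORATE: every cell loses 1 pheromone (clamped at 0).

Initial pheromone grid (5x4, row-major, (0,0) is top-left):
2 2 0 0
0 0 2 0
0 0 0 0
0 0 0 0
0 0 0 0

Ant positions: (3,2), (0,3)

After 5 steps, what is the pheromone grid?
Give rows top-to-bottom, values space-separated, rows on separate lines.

After step 1: ants at (2,2),(1,3)
  1 1 0 0
  0 0 1 1
  0 0 1 0
  0 0 0 0
  0 0 0 0
After step 2: ants at (1,2),(1,2)
  0 0 0 0
  0 0 4 0
  0 0 0 0
  0 0 0 0
  0 0 0 0
After step 3: ants at (0,2),(0,2)
  0 0 3 0
  0 0 3 0
  0 0 0 0
  0 0 0 0
  0 0 0 0
After step 4: ants at (1,2),(1,2)
  0 0 2 0
  0 0 6 0
  0 0 0 0
  0 0 0 0
  0 0 0 0
After step 5: ants at (0,2),(0,2)
  0 0 5 0
  0 0 5 0
  0 0 0 0
  0 0 0 0
  0 0 0 0

0 0 5 0
0 0 5 0
0 0 0 0
0 0 0 0
0 0 0 0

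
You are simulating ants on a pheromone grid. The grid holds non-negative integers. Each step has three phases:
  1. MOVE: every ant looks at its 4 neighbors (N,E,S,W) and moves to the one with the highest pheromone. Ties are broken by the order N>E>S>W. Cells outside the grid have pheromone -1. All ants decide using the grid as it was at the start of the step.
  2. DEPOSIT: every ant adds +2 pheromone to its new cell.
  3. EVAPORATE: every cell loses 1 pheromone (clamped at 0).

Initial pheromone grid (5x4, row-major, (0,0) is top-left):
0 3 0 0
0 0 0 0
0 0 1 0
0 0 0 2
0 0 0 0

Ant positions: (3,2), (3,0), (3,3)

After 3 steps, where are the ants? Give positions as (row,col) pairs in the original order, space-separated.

Step 1: ant0:(3,2)->E->(3,3) | ant1:(3,0)->N->(2,0) | ant2:(3,3)->N->(2,3)
  grid max=3 at (3,3)
Step 2: ant0:(3,3)->N->(2,3) | ant1:(2,0)->N->(1,0) | ant2:(2,3)->S->(3,3)
  grid max=4 at (3,3)
Step 3: ant0:(2,3)->S->(3,3) | ant1:(1,0)->N->(0,0) | ant2:(3,3)->N->(2,3)
  grid max=5 at (3,3)

(3,3) (0,0) (2,3)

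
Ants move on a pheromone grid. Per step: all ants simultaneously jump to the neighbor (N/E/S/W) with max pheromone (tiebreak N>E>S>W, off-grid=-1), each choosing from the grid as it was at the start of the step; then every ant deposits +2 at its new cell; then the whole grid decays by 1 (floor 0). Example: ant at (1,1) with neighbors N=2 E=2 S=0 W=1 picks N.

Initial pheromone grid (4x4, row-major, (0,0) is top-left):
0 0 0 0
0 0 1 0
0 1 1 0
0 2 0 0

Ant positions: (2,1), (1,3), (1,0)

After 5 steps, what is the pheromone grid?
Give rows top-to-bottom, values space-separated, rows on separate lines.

After step 1: ants at (3,1),(1,2),(0,0)
  1 0 0 0
  0 0 2 0
  0 0 0 0
  0 3 0 0
After step 2: ants at (2,1),(0,2),(0,1)
  0 1 1 0
  0 0 1 0
  0 1 0 0
  0 2 0 0
After step 3: ants at (3,1),(1,2),(0,2)
  0 0 2 0
  0 0 2 0
  0 0 0 0
  0 3 0 0
After step 4: ants at (2,1),(0,2),(1,2)
  0 0 3 0
  0 0 3 0
  0 1 0 0
  0 2 0 0
After step 5: ants at (3,1),(1,2),(0,2)
  0 0 4 0
  0 0 4 0
  0 0 0 0
  0 3 0 0

0 0 4 0
0 0 4 0
0 0 0 0
0 3 0 0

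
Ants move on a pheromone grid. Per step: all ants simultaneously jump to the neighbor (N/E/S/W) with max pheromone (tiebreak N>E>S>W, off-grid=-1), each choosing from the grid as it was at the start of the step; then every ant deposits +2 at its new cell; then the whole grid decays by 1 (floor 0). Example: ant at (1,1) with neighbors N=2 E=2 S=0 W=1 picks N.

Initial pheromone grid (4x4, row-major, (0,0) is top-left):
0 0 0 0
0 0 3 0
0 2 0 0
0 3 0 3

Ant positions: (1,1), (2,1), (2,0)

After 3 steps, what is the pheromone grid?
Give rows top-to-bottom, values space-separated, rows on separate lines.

After step 1: ants at (1,2),(3,1),(2,1)
  0 0 0 0
  0 0 4 0
  0 3 0 0
  0 4 0 2
After step 2: ants at (0,2),(2,1),(3,1)
  0 0 1 0
  0 0 3 0
  0 4 0 0
  0 5 0 1
After step 3: ants at (1,2),(3,1),(2,1)
  0 0 0 0
  0 0 4 0
  0 5 0 0
  0 6 0 0

0 0 0 0
0 0 4 0
0 5 0 0
0 6 0 0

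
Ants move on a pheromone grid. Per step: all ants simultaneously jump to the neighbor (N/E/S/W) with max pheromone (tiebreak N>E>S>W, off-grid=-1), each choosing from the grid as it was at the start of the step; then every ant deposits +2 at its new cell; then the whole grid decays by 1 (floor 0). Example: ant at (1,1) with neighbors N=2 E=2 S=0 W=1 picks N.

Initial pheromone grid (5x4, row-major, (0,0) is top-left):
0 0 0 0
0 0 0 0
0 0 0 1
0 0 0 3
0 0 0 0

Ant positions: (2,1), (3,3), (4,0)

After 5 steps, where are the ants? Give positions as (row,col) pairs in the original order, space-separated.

Step 1: ant0:(2,1)->N->(1,1) | ant1:(3,3)->N->(2,3) | ant2:(4,0)->N->(3,0)
  grid max=2 at (2,3)
Step 2: ant0:(1,1)->N->(0,1) | ant1:(2,3)->S->(3,3) | ant2:(3,0)->N->(2,0)
  grid max=3 at (3,3)
Step 3: ant0:(0,1)->E->(0,2) | ant1:(3,3)->N->(2,3) | ant2:(2,0)->N->(1,0)
  grid max=2 at (2,3)
Step 4: ant0:(0,2)->E->(0,3) | ant1:(2,3)->S->(3,3) | ant2:(1,0)->N->(0,0)
  grid max=3 at (3,3)
Step 5: ant0:(0,3)->S->(1,3) | ant1:(3,3)->N->(2,3) | ant2:(0,0)->E->(0,1)
  grid max=2 at (2,3)

(1,3) (2,3) (0,1)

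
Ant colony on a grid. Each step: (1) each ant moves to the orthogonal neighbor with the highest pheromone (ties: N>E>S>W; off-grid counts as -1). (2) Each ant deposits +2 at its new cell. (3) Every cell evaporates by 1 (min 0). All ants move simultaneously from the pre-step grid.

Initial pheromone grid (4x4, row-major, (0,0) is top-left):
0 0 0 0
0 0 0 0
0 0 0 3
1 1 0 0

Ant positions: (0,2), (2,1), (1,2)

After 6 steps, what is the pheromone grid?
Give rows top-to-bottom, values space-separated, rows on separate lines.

After step 1: ants at (0,3),(3,1),(0,2)
  0 0 1 1
  0 0 0 0
  0 0 0 2
  0 2 0 0
After step 2: ants at (0,2),(2,1),(0,3)
  0 0 2 2
  0 0 0 0
  0 1 0 1
  0 1 0 0
After step 3: ants at (0,3),(3,1),(0,2)
  0 0 3 3
  0 0 0 0
  0 0 0 0
  0 2 0 0
After step 4: ants at (0,2),(2,1),(0,3)
  0 0 4 4
  0 0 0 0
  0 1 0 0
  0 1 0 0
After step 5: ants at (0,3),(3,1),(0,2)
  0 0 5 5
  0 0 0 0
  0 0 0 0
  0 2 0 0
After step 6: ants at (0,2),(2,1),(0,3)
  0 0 6 6
  0 0 0 0
  0 1 0 0
  0 1 0 0

0 0 6 6
0 0 0 0
0 1 0 0
0 1 0 0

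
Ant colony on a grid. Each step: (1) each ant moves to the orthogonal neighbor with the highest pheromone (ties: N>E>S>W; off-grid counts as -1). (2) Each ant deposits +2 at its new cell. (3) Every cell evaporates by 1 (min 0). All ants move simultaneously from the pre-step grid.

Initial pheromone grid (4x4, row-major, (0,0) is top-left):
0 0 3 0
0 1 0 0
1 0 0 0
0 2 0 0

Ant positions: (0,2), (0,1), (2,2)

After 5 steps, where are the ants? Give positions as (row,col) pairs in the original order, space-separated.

Step 1: ant0:(0,2)->E->(0,3) | ant1:(0,1)->E->(0,2) | ant2:(2,2)->N->(1,2)
  grid max=4 at (0,2)
Step 2: ant0:(0,3)->W->(0,2) | ant1:(0,2)->E->(0,3) | ant2:(1,2)->N->(0,2)
  grid max=7 at (0,2)
Step 3: ant0:(0,2)->E->(0,3) | ant1:(0,3)->W->(0,2) | ant2:(0,2)->E->(0,3)
  grid max=8 at (0,2)
Step 4: ant0:(0,3)->W->(0,2) | ant1:(0,2)->E->(0,3) | ant2:(0,3)->W->(0,2)
  grid max=11 at (0,2)
Step 5: ant0:(0,2)->E->(0,3) | ant1:(0,3)->W->(0,2) | ant2:(0,2)->E->(0,3)
  grid max=12 at (0,2)

(0,3) (0,2) (0,3)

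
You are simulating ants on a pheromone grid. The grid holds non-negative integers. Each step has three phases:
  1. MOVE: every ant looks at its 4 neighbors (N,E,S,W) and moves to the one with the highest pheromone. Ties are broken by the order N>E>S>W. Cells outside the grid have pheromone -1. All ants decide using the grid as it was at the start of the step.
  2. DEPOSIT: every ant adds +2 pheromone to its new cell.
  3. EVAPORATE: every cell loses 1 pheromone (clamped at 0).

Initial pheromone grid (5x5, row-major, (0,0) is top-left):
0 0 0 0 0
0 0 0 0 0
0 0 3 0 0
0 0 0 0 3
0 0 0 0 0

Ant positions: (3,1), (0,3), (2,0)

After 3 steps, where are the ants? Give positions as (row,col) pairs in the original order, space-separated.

Step 1: ant0:(3,1)->N->(2,1) | ant1:(0,3)->E->(0,4) | ant2:(2,0)->N->(1,0)
  grid max=2 at (2,2)
Step 2: ant0:(2,1)->E->(2,2) | ant1:(0,4)->S->(1,4) | ant2:(1,0)->N->(0,0)
  grid max=3 at (2,2)
Step 3: ant0:(2,2)->N->(1,2) | ant1:(1,4)->N->(0,4) | ant2:(0,0)->E->(0,1)
  grid max=2 at (2,2)

(1,2) (0,4) (0,1)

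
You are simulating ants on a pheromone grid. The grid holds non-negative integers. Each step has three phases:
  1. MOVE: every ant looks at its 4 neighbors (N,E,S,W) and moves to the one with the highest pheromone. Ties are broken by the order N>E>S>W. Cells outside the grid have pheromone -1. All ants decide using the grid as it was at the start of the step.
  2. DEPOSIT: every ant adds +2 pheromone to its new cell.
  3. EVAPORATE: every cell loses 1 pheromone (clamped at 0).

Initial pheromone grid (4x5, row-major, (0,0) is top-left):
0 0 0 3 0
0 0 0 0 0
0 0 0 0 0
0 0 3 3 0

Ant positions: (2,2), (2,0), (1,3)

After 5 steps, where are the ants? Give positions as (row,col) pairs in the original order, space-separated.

Step 1: ant0:(2,2)->S->(3,2) | ant1:(2,0)->N->(1,0) | ant2:(1,3)->N->(0,3)
  grid max=4 at (0,3)
Step 2: ant0:(3,2)->E->(3,3) | ant1:(1,0)->N->(0,0) | ant2:(0,3)->E->(0,4)
  grid max=3 at (0,3)
Step 3: ant0:(3,3)->W->(3,2) | ant1:(0,0)->E->(0,1) | ant2:(0,4)->W->(0,3)
  grid max=4 at (0,3)
Step 4: ant0:(3,2)->E->(3,3) | ant1:(0,1)->E->(0,2) | ant2:(0,3)->E->(0,4)
  grid max=3 at (0,3)
Step 5: ant0:(3,3)->W->(3,2) | ant1:(0,2)->E->(0,3) | ant2:(0,4)->W->(0,3)
  grid max=6 at (0,3)

(3,2) (0,3) (0,3)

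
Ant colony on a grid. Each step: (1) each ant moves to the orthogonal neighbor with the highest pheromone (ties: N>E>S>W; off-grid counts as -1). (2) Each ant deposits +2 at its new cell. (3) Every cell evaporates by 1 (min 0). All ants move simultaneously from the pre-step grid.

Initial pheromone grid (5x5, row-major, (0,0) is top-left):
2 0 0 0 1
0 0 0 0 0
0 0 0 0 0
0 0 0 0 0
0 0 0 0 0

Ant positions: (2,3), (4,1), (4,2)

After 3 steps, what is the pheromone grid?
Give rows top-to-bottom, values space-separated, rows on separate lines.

After step 1: ants at (1,3),(3,1),(3,2)
  1 0 0 0 0
  0 0 0 1 0
  0 0 0 0 0
  0 1 1 0 0
  0 0 0 0 0
After step 2: ants at (0,3),(3,2),(3,1)
  0 0 0 1 0
  0 0 0 0 0
  0 0 0 0 0
  0 2 2 0 0
  0 0 0 0 0
After step 3: ants at (0,4),(3,1),(3,2)
  0 0 0 0 1
  0 0 0 0 0
  0 0 0 0 0
  0 3 3 0 0
  0 0 0 0 0

0 0 0 0 1
0 0 0 0 0
0 0 0 0 0
0 3 3 0 0
0 0 0 0 0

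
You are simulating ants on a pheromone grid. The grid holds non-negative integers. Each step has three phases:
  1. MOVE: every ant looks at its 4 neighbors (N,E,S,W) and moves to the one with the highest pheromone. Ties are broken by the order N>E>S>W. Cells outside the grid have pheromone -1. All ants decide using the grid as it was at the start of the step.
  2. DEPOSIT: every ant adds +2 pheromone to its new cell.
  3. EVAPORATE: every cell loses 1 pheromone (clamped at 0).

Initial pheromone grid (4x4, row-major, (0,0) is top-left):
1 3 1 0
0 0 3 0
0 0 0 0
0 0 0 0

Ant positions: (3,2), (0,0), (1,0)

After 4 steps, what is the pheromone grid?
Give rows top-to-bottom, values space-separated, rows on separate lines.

After step 1: ants at (2,2),(0,1),(0,0)
  2 4 0 0
  0 0 2 0
  0 0 1 0
  0 0 0 0
After step 2: ants at (1,2),(0,0),(0,1)
  3 5 0 0
  0 0 3 0
  0 0 0 0
  0 0 0 0
After step 3: ants at (0,2),(0,1),(0,0)
  4 6 1 0
  0 0 2 0
  0 0 0 0
  0 0 0 0
After step 4: ants at (0,1),(0,0),(0,1)
  5 9 0 0
  0 0 1 0
  0 0 0 0
  0 0 0 0

5 9 0 0
0 0 1 0
0 0 0 0
0 0 0 0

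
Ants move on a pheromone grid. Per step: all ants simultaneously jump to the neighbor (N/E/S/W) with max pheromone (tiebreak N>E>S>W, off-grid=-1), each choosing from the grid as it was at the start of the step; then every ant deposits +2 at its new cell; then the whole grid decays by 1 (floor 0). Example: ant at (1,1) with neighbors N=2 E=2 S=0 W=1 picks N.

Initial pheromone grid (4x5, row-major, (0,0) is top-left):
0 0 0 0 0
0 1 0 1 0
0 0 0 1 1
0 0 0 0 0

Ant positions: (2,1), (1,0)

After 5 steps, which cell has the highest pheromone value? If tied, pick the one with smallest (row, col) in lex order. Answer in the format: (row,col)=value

Step 1: ant0:(2,1)->N->(1,1) | ant1:(1,0)->E->(1,1)
  grid max=4 at (1,1)
Step 2: ant0:(1,1)->N->(0,1) | ant1:(1,1)->N->(0,1)
  grid max=3 at (0,1)
Step 3: ant0:(0,1)->S->(1,1) | ant1:(0,1)->S->(1,1)
  grid max=6 at (1,1)
Step 4: ant0:(1,1)->N->(0,1) | ant1:(1,1)->N->(0,1)
  grid max=5 at (0,1)
Step 5: ant0:(0,1)->S->(1,1) | ant1:(0,1)->S->(1,1)
  grid max=8 at (1,1)
Final grid:
  0 4 0 0 0
  0 8 0 0 0
  0 0 0 0 0
  0 0 0 0 0
Max pheromone 8 at (1,1)

Answer: (1,1)=8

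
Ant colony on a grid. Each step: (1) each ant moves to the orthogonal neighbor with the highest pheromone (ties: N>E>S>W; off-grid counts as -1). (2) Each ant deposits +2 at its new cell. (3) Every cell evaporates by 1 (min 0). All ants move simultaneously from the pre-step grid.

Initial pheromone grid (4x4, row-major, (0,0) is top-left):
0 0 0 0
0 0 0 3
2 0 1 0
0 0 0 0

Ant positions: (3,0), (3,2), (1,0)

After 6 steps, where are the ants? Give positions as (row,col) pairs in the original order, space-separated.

Step 1: ant0:(3,0)->N->(2,0) | ant1:(3,2)->N->(2,2) | ant2:(1,0)->S->(2,0)
  grid max=5 at (2,0)
Step 2: ant0:(2,0)->N->(1,0) | ant1:(2,2)->N->(1,2) | ant2:(2,0)->N->(1,0)
  grid max=4 at (2,0)
Step 3: ant0:(1,0)->S->(2,0) | ant1:(1,2)->E->(1,3) | ant2:(1,0)->S->(2,0)
  grid max=7 at (2,0)
Step 4: ant0:(2,0)->N->(1,0) | ant1:(1,3)->N->(0,3) | ant2:(2,0)->N->(1,0)
  grid max=6 at (2,0)
Step 5: ant0:(1,0)->S->(2,0) | ant1:(0,3)->S->(1,3) | ant2:(1,0)->S->(2,0)
  grid max=9 at (2,0)
Step 6: ant0:(2,0)->N->(1,0) | ant1:(1,3)->N->(0,3) | ant2:(2,0)->N->(1,0)
  grid max=8 at (2,0)

(1,0) (0,3) (1,0)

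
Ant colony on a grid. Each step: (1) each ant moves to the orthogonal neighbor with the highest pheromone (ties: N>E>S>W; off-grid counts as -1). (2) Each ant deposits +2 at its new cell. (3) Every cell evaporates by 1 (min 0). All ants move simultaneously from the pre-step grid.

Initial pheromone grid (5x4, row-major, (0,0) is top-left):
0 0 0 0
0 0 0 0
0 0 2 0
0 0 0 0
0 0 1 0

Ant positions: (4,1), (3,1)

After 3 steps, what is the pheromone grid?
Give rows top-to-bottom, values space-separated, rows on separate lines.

After step 1: ants at (4,2),(2,1)
  0 0 0 0
  0 0 0 0
  0 1 1 0
  0 0 0 0
  0 0 2 0
After step 2: ants at (3,2),(2,2)
  0 0 0 0
  0 0 0 0
  0 0 2 0
  0 0 1 0
  0 0 1 0
After step 3: ants at (2,2),(3,2)
  0 0 0 0
  0 0 0 0
  0 0 3 0
  0 0 2 0
  0 0 0 0

0 0 0 0
0 0 0 0
0 0 3 0
0 0 2 0
0 0 0 0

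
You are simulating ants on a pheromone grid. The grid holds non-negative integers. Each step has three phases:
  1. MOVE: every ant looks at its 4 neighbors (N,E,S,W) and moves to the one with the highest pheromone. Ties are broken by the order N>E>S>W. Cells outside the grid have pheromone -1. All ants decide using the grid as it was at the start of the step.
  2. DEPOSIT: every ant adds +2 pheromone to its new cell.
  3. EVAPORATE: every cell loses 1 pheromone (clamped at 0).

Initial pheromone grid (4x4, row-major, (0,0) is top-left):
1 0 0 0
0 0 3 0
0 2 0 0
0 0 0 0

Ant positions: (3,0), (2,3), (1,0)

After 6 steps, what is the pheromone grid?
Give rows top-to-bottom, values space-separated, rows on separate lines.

After step 1: ants at (2,0),(1,3),(0,0)
  2 0 0 0
  0 0 2 1
  1 1 0 0
  0 0 0 0
After step 2: ants at (2,1),(1,2),(0,1)
  1 1 0 0
  0 0 3 0
  0 2 0 0
  0 0 0 0
After step 3: ants at (1,1),(0,2),(0,0)
  2 0 1 0
  0 1 2 0
  0 1 0 0
  0 0 0 0
After step 4: ants at (1,2),(1,2),(0,1)
  1 1 0 0
  0 0 5 0
  0 0 0 0
  0 0 0 0
After step 5: ants at (0,2),(0,2),(0,0)
  2 0 3 0
  0 0 4 0
  0 0 0 0
  0 0 0 0
After step 6: ants at (1,2),(1,2),(0,1)
  1 1 2 0
  0 0 7 0
  0 0 0 0
  0 0 0 0

1 1 2 0
0 0 7 0
0 0 0 0
0 0 0 0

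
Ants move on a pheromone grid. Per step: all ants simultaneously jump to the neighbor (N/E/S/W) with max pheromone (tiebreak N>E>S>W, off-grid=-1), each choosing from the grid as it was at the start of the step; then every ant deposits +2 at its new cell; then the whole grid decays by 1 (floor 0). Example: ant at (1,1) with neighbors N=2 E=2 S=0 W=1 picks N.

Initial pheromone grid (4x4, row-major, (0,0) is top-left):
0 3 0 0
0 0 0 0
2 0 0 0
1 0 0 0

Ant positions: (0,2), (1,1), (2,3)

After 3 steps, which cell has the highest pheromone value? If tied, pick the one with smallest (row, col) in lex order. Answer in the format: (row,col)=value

Step 1: ant0:(0,2)->W->(0,1) | ant1:(1,1)->N->(0,1) | ant2:(2,3)->N->(1,3)
  grid max=6 at (0,1)
Step 2: ant0:(0,1)->E->(0,2) | ant1:(0,1)->E->(0,2) | ant2:(1,3)->N->(0,3)
  grid max=5 at (0,1)
Step 3: ant0:(0,2)->W->(0,1) | ant1:(0,2)->W->(0,1) | ant2:(0,3)->W->(0,2)
  grid max=8 at (0,1)
Final grid:
  0 8 4 0
  0 0 0 0
  0 0 0 0
  0 0 0 0
Max pheromone 8 at (0,1)

Answer: (0,1)=8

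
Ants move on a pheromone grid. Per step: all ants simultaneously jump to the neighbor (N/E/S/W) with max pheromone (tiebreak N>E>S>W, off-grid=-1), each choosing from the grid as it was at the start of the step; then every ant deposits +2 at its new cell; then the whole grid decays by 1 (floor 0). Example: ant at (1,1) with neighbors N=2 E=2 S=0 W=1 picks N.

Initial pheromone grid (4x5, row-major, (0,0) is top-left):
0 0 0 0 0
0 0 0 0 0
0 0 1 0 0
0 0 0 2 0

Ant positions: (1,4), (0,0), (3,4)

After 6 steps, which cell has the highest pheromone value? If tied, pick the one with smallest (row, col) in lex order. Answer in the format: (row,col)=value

Step 1: ant0:(1,4)->N->(0,4) | ant1:(0,0)->E->(0,1) | ant2:(3,4)->W->(3,3)
  grid max=3 at (3,3)
Step 2: ant0:(0,4)->S->(1,4) | ant1:(0,1)->E->(0,2) | ant2:(3,3)->N->(2,3)
  grid max=2 at (3,3)
Step 3: ant0:(1,4)->N->(0,4) | ant1:(0,2)->E->(0,3) | ant2:(2,3)->S->(3,3)
  grid max=3 at (3,3)
Step 4: ant0:(0,4)->W->(0,3) | ant1:(0,3)->E->(0,4) | ant2:(3,3)->N->(2,3)
  grid max=2 at (0,3)
Step 5: ant0:(0,3)->E->(0,4) | ant1:(0,4)->W->(0,3) | ant2:(2,3)->S->(3,3)
  grid max=3 at (0,3)
Step 6: ant0:(0,4)->W->(0,3) | ant1:(0,3)->E->(0,4) | ant2:(3,3)->N->(2,3)
  grid max=4 at (0,3)
Final grid:
  0 0 0 4 4
  0 0 0 0 0
  0 0 0 1 0
  0 0 0 2 0
Max pheromone 4 at (0,3)

Answer: (0,3)=4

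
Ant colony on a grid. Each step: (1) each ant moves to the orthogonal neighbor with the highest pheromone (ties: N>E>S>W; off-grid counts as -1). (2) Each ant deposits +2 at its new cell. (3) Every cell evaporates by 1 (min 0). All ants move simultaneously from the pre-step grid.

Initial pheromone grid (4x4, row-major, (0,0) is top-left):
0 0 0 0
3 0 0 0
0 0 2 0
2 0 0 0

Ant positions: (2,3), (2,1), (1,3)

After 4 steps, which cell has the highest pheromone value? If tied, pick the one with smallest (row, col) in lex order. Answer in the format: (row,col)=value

Step 1: ant0:(2,3)->W->(2,2) | ant1:(2,1)->E->(2,2) | ant2:(1,3)->N->(0,3)
  grid max=5 at (2,2)
Step 2: ant0:(2,2)->N->(1,2) | ant1:(2,2)->N->(1,2) | ant2:(0,3)->S->(1,3)
  grid max=4 at (2,2)
Step 3: ant0:(1,2)->S->(2,2) | ant1:(1,2)->S->(2,2) | ant2:(1,3)->W->(1,2)
  grid max=7 at (2,2)
Step 4: ant0:(2,2)->N->(1,2) | ant1:(2,2)->N->(1,2) | ant2:(1,2)->S->(2,2)
  grid max=8 at (2,2)
Final grid:
  0 0 0 0
  0 0 7 0
  0 0 8 0
  0 0 0 0
Max pheromone 8 at (2,2)

Answer: (2,2)=8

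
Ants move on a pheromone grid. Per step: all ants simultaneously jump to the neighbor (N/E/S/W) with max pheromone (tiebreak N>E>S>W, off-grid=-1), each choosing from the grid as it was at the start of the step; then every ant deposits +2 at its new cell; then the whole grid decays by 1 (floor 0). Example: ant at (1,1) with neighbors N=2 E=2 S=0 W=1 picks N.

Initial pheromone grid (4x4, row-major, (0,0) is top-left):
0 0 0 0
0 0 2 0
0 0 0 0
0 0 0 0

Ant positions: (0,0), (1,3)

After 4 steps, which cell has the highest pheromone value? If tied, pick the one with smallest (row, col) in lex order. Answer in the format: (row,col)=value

Step 1: ant0:(0,0)->E->(0,1) | ant1:(1,3)->W->(1,2)
  grid max=3 at (1,2)
Step 2: ant0:(0,1)->E->(0,2) | ant1:(1,2)->N->(0,2)
  grid max=3 at (0,2)
Step 3: ant0:(0,2)->S->(1,2) | ant1:(0,2)->S->(1,2)
  grid max=5 at (1,2)
Step 4: ant0:(1,2)->N->(0,2) | ant1:(1,2)->N->(0,2)
  grid max=5 at (0,2)
Final grid:
  0 0 5 0
  0 0 4 0
  0 0 0 0
  0 0 0 0
Max pheromone 5 at (0,2)

Answer: (0,2)=5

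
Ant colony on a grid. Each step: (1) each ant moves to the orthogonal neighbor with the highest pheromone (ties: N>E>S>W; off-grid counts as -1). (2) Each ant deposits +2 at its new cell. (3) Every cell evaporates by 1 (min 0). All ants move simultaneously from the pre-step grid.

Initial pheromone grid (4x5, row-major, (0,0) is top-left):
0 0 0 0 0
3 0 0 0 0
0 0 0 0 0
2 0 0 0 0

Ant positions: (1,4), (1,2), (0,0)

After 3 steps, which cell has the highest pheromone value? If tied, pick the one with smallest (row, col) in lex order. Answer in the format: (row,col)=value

Answer: (1,0)=4

Derivation:
Step 1: ant0:(1,4)->N->(0,4) | ant1:(1,2)->N->(0,2) | ant2:(0,0)->S->(1,0)
  grid max=4 at (1,0)
Step 2: ant0:(0,4)->S->(1,4) | ant1:(0,2)->E->(0,3) | ant2:(1,0)->N->(0,0)
  grid max=3 at (1,0)
Step 3: ant0:(1,4)->N->(0,4) | ant1:(0,3)->E->(0,4) | ant2:(0,0)->S->(1,0)
  grid max=4 at (1,0)
Final grid:
  0 0 0 0 3
  4 0 0 0 0
  0 0 0 0 0
  0 0 0 0 0
Max pheromone 4 at (1,0)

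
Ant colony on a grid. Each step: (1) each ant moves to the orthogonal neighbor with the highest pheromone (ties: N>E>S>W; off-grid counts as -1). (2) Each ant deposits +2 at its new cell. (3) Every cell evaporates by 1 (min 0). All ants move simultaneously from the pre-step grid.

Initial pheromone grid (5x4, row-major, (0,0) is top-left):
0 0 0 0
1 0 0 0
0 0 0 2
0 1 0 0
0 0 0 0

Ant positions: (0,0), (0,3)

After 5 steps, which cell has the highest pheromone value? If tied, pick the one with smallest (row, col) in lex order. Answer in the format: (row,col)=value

Step 1: ant0:(0,0)->S->(1,0) | ant1:(0,3)->S->(1,3)
  grid max=2 at (1,0)
Step 2: ant0:(1,0)->N->(0,0) | ant1:(1,3)->S->(2,3)
  grid max=2 at (2,3)
Step 3: ant0:(0,0)->S->(1,0) | ant1:(2,3)->N->(1,3)
  grid max=2 at (1,0)
Step 4: ant0:(1,0)->N->(0,0) | ant1:(1,3)->S->(2,3)
  grid max=2 at (2,3)
Step 5: ant0:(0,0)->S->(1,0) | ant1:(2,3)->N->(1,3)
  grid max=2 at (1,0)
Final grid:
  0 0 0 0
  2 0 0 1
  0 0 0 1
  0 0 0 0
  0 0 0 0
Max pheromone 2 at (1,0)

Answer: (1,0)=2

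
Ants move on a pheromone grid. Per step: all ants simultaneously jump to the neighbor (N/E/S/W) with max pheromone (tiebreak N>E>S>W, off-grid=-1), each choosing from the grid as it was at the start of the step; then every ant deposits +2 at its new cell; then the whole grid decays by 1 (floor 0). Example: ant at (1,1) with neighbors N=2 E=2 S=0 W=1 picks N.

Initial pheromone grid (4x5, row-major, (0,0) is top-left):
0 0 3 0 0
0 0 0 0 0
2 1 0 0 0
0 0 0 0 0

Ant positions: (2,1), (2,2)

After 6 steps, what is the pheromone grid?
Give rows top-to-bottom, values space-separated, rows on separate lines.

After step 1: ants at (2,0),(2,1)
  0 0 2 0 0
  0 0 0 0 0
  3 2 0 0 0
  0 0 0 0 0
After step 2: ants at (2,1),(2,0)
  0 0 1 0 0
  0 0 0 0 0
  4 3 0 0 0
  0 0 0 0 0
After step 3: ants at (2,0),(2,1)
  0 0 0 0 0
  0 0 0 0 0
  5 4 0 0 0
  0 0 0 0 0
After step 4: ants at (2,1),(2,0)
  0 0 0 0 0
  0 0 0 0 0
  6 5 0 0 0
  0 0 0 0 0
After step 5: ants at (2,0),(2,1)
  0 0 0 0 0
  0 0 0 0 0
  7 6 0 0 0
  0 0 0 0 0
After step 6: ants at (2,1),(2,0)
  0 0 0 0 0
  0 0 0 0 0
  8 7 0 0 0
  0 0 0 0 0

0 0 0 0 0
0 0 0 0 0
8 7 0 0 0
0 0 0 0 0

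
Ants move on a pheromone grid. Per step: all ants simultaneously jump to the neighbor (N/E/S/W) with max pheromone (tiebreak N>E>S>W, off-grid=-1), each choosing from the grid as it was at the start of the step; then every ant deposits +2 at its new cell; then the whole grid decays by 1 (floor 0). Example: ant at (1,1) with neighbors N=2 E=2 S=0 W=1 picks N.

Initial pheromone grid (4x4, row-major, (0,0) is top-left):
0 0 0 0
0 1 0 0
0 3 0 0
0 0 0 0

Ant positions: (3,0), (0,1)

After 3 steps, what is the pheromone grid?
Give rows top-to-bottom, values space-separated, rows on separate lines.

After step 1: ants at (2,0),(1,1)
  0 0 0 0
  0 2 0 0
  1 2 0 0
  0 0 0 0
After step 2: ants at (2,1),(2,1)
  0 0 0 0
  0 1 0 0
  0 5 0 0
  0 0 0 0
After step 3: ants at (1,1),(1,1)
  0 0 0 0
  0 4 0 0
  0 4 0 0
  0 0 0 0

0 0 0 0
0 4 0 0
0 4 0 0
0 0 0 0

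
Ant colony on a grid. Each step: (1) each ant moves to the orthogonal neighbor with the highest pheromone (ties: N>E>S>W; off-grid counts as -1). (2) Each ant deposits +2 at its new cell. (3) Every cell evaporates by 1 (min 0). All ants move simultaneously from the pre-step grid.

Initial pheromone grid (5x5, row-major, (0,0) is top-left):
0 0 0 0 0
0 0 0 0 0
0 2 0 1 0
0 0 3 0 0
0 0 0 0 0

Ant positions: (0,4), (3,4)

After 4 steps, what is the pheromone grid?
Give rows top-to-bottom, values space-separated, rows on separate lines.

After step 1: ants at (1,4),(2,4)
  0 0 0 0 0
  0 0 0 0 1
  0 1 0 0 1
  0 0 2 0 0
  0 0 0 0 0
After step 2: ants at (2,4),(1,4)
  0 0 0 0 0
  0 0 0 0 2
  0 0 0 0 2
  0 0 1 0 0
  0 0 0 0 0
After step 3: ants at (1,4),(2,4)
  0 0 0 0 0
  0 0 0 0 3
  0 0 0 0 3
  0 0 0 0 0
  0 0 0 0 0
After step 4: ants at (2,4),(1,4)
  0 0 0 0 0
  0 0 0 0 4
  0 0 0 0 4
  0 0 0 0 0
  0 0 0 0 0

0 0 0 0 0
0 0 0 0 4
0 0 0 0 4
0 0 0 0 0
0 0 0 0 0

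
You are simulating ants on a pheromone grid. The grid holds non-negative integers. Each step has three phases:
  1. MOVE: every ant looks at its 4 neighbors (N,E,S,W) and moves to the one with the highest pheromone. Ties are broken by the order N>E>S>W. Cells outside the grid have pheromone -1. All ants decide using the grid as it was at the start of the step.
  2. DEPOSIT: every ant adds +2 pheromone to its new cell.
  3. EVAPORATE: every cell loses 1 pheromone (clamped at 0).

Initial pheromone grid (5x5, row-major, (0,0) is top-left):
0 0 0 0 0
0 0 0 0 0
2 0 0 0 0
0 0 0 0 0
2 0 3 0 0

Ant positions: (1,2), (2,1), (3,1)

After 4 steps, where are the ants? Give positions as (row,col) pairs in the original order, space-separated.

Step 1: ant0:(1,2)->N->(0,2) | ant1:(2,1)->W->(2,0) | ant2:(3,1)->N->(2,1)
  grid max=3 at (2,0)
Step 2: ant0:(0,2)->E->(0,3) | ant1:(2,0)->E->(2,1) | ant2:(2,1)->W->(2,0)
  grid max=4 at (2,0)
Step 3: ant0:(0,3)->E->(0,4) | ant1:(2,1)->W->(2,0) | ant2:(2,0)->E->(2,1)
  grid max=5 at (2,0)
Step 4: ant0:(0,4)->S->(1,4) | ant1:(2,0)->E->(2,1) | ant2:(2,1)->W->(2,0)
  grid max=6 at (2,0)

(1,4) (2,1) (2,0)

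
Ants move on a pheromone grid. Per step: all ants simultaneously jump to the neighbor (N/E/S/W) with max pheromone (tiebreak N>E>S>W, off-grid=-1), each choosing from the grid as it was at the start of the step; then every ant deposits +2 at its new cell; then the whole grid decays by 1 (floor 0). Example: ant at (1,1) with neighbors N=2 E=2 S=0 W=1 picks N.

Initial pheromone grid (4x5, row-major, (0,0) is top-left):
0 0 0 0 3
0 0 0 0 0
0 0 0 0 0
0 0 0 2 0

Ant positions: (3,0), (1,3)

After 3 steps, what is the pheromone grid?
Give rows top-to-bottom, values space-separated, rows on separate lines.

After step 1: ants at (2,0),(0,3)
  0 0 0 1 2
  0 0 0 0 0
  1 0 0 0 0
  0 0 0 1 0
After step 2: ants at (1,0),(0,4)
  0 0 0 0 3
  1 0 0 0 0
  0 0 0 0 0
  0 0 0 0 0
After step 3: ants at (0,0),(1,4)
  1 0 0 0 2
  0 0 0 0 1
  0 0 0 0 0
  0 0 0 0 0

1 0 0 0 2
0 0 0 0 1
0 0 0 0 0
0 0 0 0 0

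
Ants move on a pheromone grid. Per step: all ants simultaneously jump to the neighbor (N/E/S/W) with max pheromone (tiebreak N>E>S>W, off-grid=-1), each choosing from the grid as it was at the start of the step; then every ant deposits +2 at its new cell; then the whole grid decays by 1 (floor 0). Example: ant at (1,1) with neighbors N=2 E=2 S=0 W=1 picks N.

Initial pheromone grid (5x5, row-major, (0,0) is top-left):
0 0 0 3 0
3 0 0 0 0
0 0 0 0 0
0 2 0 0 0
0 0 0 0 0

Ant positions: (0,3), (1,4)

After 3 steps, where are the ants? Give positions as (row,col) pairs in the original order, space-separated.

Step 1: ant0:(0,3)->E->(0,4) | ant1:(1,4)->N->(0,4)
  grid max=3 at (0,4)
Step 2: ant0:(0,4)->W->(0,3) | ant1:(0,4)->W->(0,3)
  grid max=5 at (0,3)
Step 3: ant0:(0,3)->E->(0,4) | ant1:(0,3)->E->(0,4)
  grid max=5 at (0,4)

(0,4) (0,4)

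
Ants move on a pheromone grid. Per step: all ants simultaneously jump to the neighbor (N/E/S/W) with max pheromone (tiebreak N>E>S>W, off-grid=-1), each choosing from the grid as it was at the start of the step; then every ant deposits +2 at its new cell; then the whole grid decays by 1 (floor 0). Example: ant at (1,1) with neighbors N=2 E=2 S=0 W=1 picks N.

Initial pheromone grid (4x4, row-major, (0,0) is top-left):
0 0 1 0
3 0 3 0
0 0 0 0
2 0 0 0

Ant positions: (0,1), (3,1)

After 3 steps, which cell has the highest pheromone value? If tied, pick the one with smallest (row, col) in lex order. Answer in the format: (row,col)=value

Answer: (3,0)=3

Derivation:
Step 1: ant0:(0,1)->E->(0,2) | ant1:(3,1)->W->(3,0)
  grid max=3 at (3,0)
Step 2: ant0:(0,2)->S->(1,2) | ant1:(3,0)->N->(2,0)
  grid max=3 at (1,2)
Step 3: ant0:(1,2)->N->(0,2) | ant1:(2,0)->S->(3,0)
  grid max=3 at (3,0)
Final grid:
  0 0 2 0
  0 0 2 0
  0 0 0 0
  3 0 0 0
Max pheromone 3 at (3,0)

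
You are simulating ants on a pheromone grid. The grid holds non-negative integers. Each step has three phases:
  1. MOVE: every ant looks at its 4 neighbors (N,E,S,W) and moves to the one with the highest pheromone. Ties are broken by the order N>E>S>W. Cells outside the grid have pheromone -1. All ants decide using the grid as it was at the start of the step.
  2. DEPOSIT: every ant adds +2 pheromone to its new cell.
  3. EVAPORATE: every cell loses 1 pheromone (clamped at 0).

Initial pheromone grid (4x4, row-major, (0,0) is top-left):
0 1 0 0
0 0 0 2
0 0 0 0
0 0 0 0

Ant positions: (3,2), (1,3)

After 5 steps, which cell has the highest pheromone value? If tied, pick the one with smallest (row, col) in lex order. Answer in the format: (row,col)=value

Step 1: ant0:(3,2)->N->(2,2) | ant1:(1,3)->N->(0,3)
  grid max=1 at (0,3)
Step 2: ant0:(2,2)->N->(1,2) | ant1:(0,3)->S->(1,3)
  grid max=2 at (1,3)
Step 3: ant0:(1,2)->E->(1,3) | ant1:(1,3)->W->(1,2)
  grid max=3 at (1,3)
Step 4: ant0:(1,3)->W->(1,2) | ant1:(1,2)->E->(1,3)
  grid max=4 at (1,3)
Step 5: ant0:(1,2)->E->(1,3) | ant1:(1,3)->W->(1,2)
  grid max=5 at (1,3)
Final grid:
  0 0 0 0
  0 0 4 5
  0 0 0 0
  0 0 0 0
Max pheromone 5 at (1,3)

Answer: (1,3)=5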